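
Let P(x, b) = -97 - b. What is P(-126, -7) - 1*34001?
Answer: -34091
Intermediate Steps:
P(-126, -7) - 1*34001 = (-97 - 1*(-7)) - 1*34001 = (-97 + 7) - 34001 = -90 - 34001 = -34091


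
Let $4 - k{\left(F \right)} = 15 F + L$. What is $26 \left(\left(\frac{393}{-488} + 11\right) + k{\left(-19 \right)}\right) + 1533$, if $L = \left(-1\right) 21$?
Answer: $\frac{2405367}{244} \approx 9858.1$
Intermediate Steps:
$L = -21$
$k{\left(F \right)} = 25 - 15 F$ ($k{\left(F \right)} = 4 - \left(15 F - 21\right) = 4 - \left(-21 + 15 F\right) = 25 - 15 F$)
$26 \left(\left(\frac{393}{-488} + 11\right) + k{\left(-19 \right)}\right) + 1533 = 26 \left(\left(\frac{393}{-488} + 11\right) + \left(25 - -285\right)\right) + 1533 = 26 \left(\left(393 \left(- \frac{1}{488}\right) + 11\right) + \left(25 + 285\right)\right) + 1533 = 26 \left(\left(- \frac{393}{488} + 11\right) + 310\right) + 1533 = 26 \left(\frac{4975}{488} + 310\right) + 1533 = 26 \cdot \frac{156255}{488} + 1533 = \frac{2031315}{244} + 1533 = \frac{2405367}{244}$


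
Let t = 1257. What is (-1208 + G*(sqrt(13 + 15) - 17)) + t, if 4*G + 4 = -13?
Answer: 485/4 - 17*sqrt(7)/2 ≈ 98.761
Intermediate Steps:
G = -17/4 (G = -1 + (1/4)*(-13) = -1 - 13/4 = -17/4 ≈ -4.2500)
(-1208 + G*(sqrt(13 + 15) - 17)) + t = (-1208 - 17*(sqrt(13 + 15) - 17)/4) + 1257 = (-1208 - 17*(sqrt(28) - 17)/4) + 1257 = (-1208 - 17*(2*sqrt(7) - 17)/4) + 1257 = (-1208 - 17*(-17 + 2*sqrt(7))/4) + 1257 = (-1208 + (289/4 - 17*sqrt(7)/2)) + 1257 = (-4543/4 - 17*sqrt(7)/2) + 1257 = 485/4 - 17*sqrt(7)/2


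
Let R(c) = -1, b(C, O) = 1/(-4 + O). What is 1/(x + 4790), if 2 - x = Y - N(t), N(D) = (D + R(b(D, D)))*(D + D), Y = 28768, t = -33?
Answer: -1/21732 ≈ -4.6015e-5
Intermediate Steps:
N(D) = 2*D*(-1 + D) (N(D) = (D - 1)*(D + D) = (-1 + D)*(2*D) = 2*D*(-1 + D))
x = -26522 (x = 2 - (28768 - 2*(-33)*(-1 - 33)) = 2 - (28768 - 2*(-33)*(-34)) = 2 - (28768 - 1*2244) = 2 - (28768 - 2244) = 2 - 1*26524 = 2 - 26524 = -26522)
1/(x + 4790) = 1/(-26522 + 4790) = 1/(-21732) = -1/21732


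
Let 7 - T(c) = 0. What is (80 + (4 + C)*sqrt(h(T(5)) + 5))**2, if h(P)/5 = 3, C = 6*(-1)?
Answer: 6480 - 640*sqrt(5) ≈ 5048.9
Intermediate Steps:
C = -6
T(c) = 7 (T(c) = 7 - 1*0 = 7 + 0 = 7)
h(P) = 15 (h(P) = 5*3 = 15)
(80 + (4 + C)*sqrt(h(T(5)) + 5))**2 = (80 + (4 - 6)*sqrt(15 + 5))**2 = (80 - 4*sqrt(5))**2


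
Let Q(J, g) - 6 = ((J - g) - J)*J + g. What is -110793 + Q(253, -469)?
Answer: 7401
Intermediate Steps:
Q(J, g) = 6 + g - J*g (Q(J, g) = 6 + (((J - g) - J)*J + g) = 6 + ((-g)*J + g) = 6 + (-J*g + g) = 6 + (g - J*g) = 6 + g - J*g)
-110793 + Q(253, -469) = -110793 + (6 - 469 - 1*253*(-469)) = -110793 + (6 - 469 + 118657) = -110793 + 118194 = 7401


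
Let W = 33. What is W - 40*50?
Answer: -1967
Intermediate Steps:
W - 40*50 = 33 - 40*50 = 33 - 2000 = -1967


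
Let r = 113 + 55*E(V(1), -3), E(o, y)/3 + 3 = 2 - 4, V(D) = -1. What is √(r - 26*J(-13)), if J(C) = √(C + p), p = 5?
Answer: 2*√(-178 - 13*I*√2) ≈ 1.3762 - 26.719*I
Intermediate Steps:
E(o, y) = -15 (E(o, y) = -9 + 3*(2 - 4) = -9 + 3*(-2) = -9 - 6 = -15)
J(C) = √(5 + C) (J(C) = √(C + 5) = √(5 + C))
r = -712 (r = 113 + 55*(-15) = 113 - 825 = -712)
√(r - 26*J(-13)) = √(-712 - 26*√(5 - 13)) = √(-712 - 52*I*√2)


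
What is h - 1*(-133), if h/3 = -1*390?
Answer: -1037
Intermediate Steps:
h = -1170 (h = 3*(-1*390) = 3*(-390) = -1170)
h - 1*(-133) = -1170 - 1*(-133) = -1170 + 133 = -1037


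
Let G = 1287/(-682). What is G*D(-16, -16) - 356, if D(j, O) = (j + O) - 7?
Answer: -17509/62 ≈ -282.40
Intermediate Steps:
D(j, O) = -7 + O + j (D(j, O) = (O + j) - 7 = -7 + O + j)
G = -117/62 (G = 1287*(-1/682) = -117/62 ≈ -1.8871)
G*D(-16, -16) - 356 = -117*(-7 - 16 - 16)/62 - 356 = -117/62*(-39) - 356 = 4563/62 - 356 = -17509/62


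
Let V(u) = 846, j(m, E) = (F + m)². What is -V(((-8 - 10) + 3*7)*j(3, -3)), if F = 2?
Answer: -846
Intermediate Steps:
j(m, E) = (2 + m)²
-V(((-8 - 10) + 3*7)*j(3, -3)) = -1*846 = -846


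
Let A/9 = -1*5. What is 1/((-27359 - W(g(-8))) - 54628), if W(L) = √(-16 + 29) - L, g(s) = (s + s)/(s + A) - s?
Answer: -230278163/18877903970124 + 2809*√13/18877903970124 ≈ -1.2198e-5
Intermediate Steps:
A = -45 (A = 9*(-1*5) = 9*(-5) = -45)
g(s) = -s + 2*s/(-45 + s) (g(s) = (s + s)/(s - 45) - s = (2*s)/(-45 + s) - s = 2*s/(-45 + s) - s = -s + 2*s/(-45 + s))
W(L) = √13 - L
1/((-27359 - W(g(-8))) - 54628) = 1/((-27359 - (√13 - (-8)*(47 - 1*(-8))/(-45 - 8))) - 54628) = 1/((-27359 - (√13 - (-8)*(47 + 8)/(-53))) - 54628) = 1/((-27359 - (√13 - (-8)*(-1)*55/53)) - 54628) = 1/((-27359 - (√13 - 1*440/53)) - 54628) = 1/((-27359 - (√13 - 440/53)) - 54628) = 1/((-27359 - (-440/53 + √13)) - 54628) = 1/((-27359 + (440/53 - √13)) - 54628) = 1/((-1449587/53 - √13) - 54628) = 1/(-4344871/53 - √13)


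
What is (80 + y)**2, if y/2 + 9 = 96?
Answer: 64516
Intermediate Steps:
y = 174 (y = -18 + 2*96 = -18 + 192 = 174)
(80 + y)**2 = (80 + 174)**2 = 254**2 = 64516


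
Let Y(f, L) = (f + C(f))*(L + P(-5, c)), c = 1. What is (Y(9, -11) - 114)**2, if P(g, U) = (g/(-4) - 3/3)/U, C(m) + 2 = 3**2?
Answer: 81796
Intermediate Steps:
C(m) = 7 (C(m) = -2 + 3**2 = -2 + 9 = 7)
P(g, U) = (-1 - g/4)/U (P(g, U) = (g*(-1/4) - 3*1/3)/U = (-g/4 - 1)/U = (-1 - g/4)/U)
Y(f, L) = (7 + f)*(1/4 + L) (Y(f, L) = (f + 7)*(L + (1/4)*(-4 - 1*(-5))/1) = (7 + f)*(L + (1/4)*1*(-4 + 5)) = (7 + f)*(L + (1/4)*1*1) = (7 + f)*(L + 1/4) = (7 + f)*(1/4 + L))
(Y(9, -11) - 114)**2 = ((7/4 + 7*(-11) + (1/4)*9 - 11*9) - 114)**2 = ((7/4 - 77 + 9/4 - 99) - 114)**2 = (-172 - 114)**2 = (-286)**2 = 81796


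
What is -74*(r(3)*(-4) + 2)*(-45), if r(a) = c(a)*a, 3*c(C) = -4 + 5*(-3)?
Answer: 259740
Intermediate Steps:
c(C) = -19/3 (c(C) = (-4 + 5*(-3))/3 = (-4 - 15)/3 = (1/3)*(-19) = -19/3)
r(a) = -19*a/3
-74*(r(3)*(-4) + 2)*(-45) = -74*(-19/3*3*(-4) + 2)*(-45) = -74*(-19*(-4) + 2)*(-45) = -74*(76 + 2)*(-45) = -74*78*(-45) = -37*156*(-45) = -5772*(-45) = 259740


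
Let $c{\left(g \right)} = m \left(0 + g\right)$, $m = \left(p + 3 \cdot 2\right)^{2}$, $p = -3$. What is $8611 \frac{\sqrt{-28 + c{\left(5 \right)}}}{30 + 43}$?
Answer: $\frac{8611 \sqrt{17}}{73} \approx 486.36$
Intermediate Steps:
$m = 9$ ($m = \left(-3 + 3 \cdot 2\right)^{2} = \left(-3 + 6\right)^{2} = 3^{2} = 9$)
$c{\left(g \right)} = 9 g$ ($c{\left(g \right)} = 9 \left(0 + g\right) = 9 g$)
$8611 \frac{\sqrt{-28 + c{\left(5 \right)}}}{30 + 43} = 8611 \frac{\sqrt{-28 + 9 \cdot 5}}{30 + 43} = 8611 \frac{\sqrt{-28 + 45}}{73} = 8611 \sqrt{17} \cdot \frac{1}{73} = 8611 \frac{\sqrt{17}}{73} = \frac{8611 \sqrt{17}}{73}$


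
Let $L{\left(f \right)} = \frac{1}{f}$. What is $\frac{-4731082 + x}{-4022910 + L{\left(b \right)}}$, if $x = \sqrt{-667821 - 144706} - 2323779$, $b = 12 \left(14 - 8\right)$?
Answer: $\frac{507949992}{289649519} - \frac{72 i \sqrt{812527}}{289649519} \approx 1.7537 - 0.00022407 i$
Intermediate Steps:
$b = 72$ ($b = 12 \cdot 6 = 72$)
$x = -2323779 + i \sqrt{812527}$ ($x = \sqrt{-812527} - 2323779 = i \sqrt{812527} - 2323779 = -2323779 + i \sqrt{812527} \approx -2.3238 \cdot 10^{6} + 901.4 i$)
$\frac{-4731082 + x}{-4022910 + L{\left(b \right)}} = \frac{-4731082 - \left(2323779 - i \sqrt{812527}\right)}{-4022910 + \frac{1}{72}} = \frac{-7054861 + i \sqrt{812527}}{-4022910 + \frac{1}{72}} = \frac{-7054861 + i \sqrt{812527}}{- \frac{289649519}{72}} = \left(-7054861 + i \sqrt{812527}\right) \left(- \frac{72}{289649519}\right) = \frac{507949992}{289649519} - \frac{72 i \sqrt{812527}}{289649519}$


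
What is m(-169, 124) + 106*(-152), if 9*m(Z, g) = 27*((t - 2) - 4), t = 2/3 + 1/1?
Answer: -16125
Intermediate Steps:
t = 5/3 (t = 2*(⅓) + 1*1 = ⅔ + 1 = 5/3 ≈ 1.6667)
m(Z, g) = -13 (m(Z, g) = (27*((5/3 - 2) - 4))/9 = (27*(-⅓ - 4))/9 = (27*(-13/3))/9 = (⅑)*(-117) = -13)
m(-169, 124) + 106*(-152) = -13 + 106*(-152) = -13 - 16112 = -16125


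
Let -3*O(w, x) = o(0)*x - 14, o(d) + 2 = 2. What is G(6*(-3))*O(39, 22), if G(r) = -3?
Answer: -14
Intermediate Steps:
o(d) = 0 (o(d) = -2 + 2 = 0)
O(w, x) = 14/3 (O(w, x) = -(0*x - 14)/3 = -(0 - 14)/3 = -⅓*(-14) = 14/3)
G(6*(-3))*O(39, 22) = -3*14/3 = -14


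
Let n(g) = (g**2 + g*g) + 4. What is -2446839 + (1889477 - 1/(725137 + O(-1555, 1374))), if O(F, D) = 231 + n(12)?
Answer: -404455308921/725660 ≈ -5.5736e+5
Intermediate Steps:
n(g) = 4 + 2*g**2 (n(g) = (g**2 + g**2) + 4 = 2*g**2 + 4 = 4 + 2*g**2)
O(F, D) = 523 (O(F, D) = 231 + (4 + 2*12**2) = 231 + (4 + 2*144) = 231 + (4 + 288) = 231 + 292 = 523)
-2446839 + (1889477 - 1/(725137 + O(-1555, 1374))) = -2446839 + (1889477 - 1/(725137 + 523)) = -2446839 + (1889477 - 1/725660) = -2446839 + 1371117879819/725660 = -404455308921/725660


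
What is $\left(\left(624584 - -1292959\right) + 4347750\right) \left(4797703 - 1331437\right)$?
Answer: $21717172105938$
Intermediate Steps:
$\left(\left(624584 - -1292959\right) + 4347750\right) \left(4797703 - 1331437\right) = \left(\left(624584 + 1292959\right) + 4347750\right) 3466266 = \left(1917543 + 4347750\right) 3466266 = 6265293 \cdot 3466266 = 21717172105938$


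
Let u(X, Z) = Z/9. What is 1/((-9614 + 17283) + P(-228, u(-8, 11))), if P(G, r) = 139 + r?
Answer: 9/70283 ≈ 0.00012805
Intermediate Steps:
u(X, Z) = Z/9 (u(X, Z) = Z*(⅑) = Z/9)
1/((-9614 + 17283) + P(-228, u(-8, 11))) = 1/((-9614 + 17283) + (139 + (⅑)*11)) = 1/(7669 + (139 + 11/9)) = 1/(7669 + 1262/9) = 1/(70283/9) = 9/70283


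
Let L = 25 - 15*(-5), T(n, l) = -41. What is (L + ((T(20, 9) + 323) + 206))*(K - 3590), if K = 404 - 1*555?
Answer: -2199708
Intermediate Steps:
L = 100 (L = 25 + 75 = 100)
K = -151 (K = 404 - 555 = -151)
(L + ((T(20, 9) + 323) + 206))*(K - 3590) = (100 + ((-41 + 323) + 206))*(-151 - 3590) = (100 + (282 + 206))*(-3741) = (100 + 488)*(-3741) = 588*(-3741) = -2199708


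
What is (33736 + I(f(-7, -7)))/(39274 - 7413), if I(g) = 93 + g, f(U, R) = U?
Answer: 33822/31861 ≈ 1.0615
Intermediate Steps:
(33736 + I(f(-7, -7)))/(39274 - 7413) = (33736 + (93 - 7))/(39274 - 7413) = (33736 + 86)/31861 = 33822*(1/31861) = 33822/31861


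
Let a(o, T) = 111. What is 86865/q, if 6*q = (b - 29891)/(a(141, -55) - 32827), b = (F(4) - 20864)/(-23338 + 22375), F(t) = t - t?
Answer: 16420355714520/28764169 ≈ 5.7086e+5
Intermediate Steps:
F(t) = 0
b = 20864/963 (b = (0 - 20864)/(-23338 + 22375) = -20864/(-963) = -20864*(-1/963) = 20864/963 ≈ 21.666)
q = 28764169/189033048 (q = ((20864/963 - 29891)/(111 - 32827))/6 = (-28764169/963/(-32716))/6 = (-28764169/963*(-1/32716))/6 = (⅙)*(28764169/31505508) = 28764169/189033048 ≈ 0.15216)
86865/q = 86865/(28764169/189033048) = 86865*(189033048/28764169) = 16420355714520/28764169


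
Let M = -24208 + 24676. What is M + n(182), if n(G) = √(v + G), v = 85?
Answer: 468 + √267 ≈ 484.34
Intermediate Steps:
M = 468
n(G) = √(85 + G)
M + n(182) = 468 + √(85 + 182) = 468 + √267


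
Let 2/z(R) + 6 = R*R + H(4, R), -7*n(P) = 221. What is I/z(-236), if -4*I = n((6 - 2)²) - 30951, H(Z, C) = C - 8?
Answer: 3006254397/14 ≈ 2.1473e+8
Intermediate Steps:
H(Z, C) = -8 + C
n(P) = -221/7 (n(P) = -⅐*221 = -221/7)
z(R) = 2/(-14 + R + R²) (z(R) = 2/(-6 + (R*R + (-8 + R))) = 2/(-6 + (R² + (-8 + R))) = 2/(-6 + (-8 + R + R²)) = 2/(-14 + R + R²))
I = 108439/14 (I = -(-221/7 - 30951)/4 = -¼*(-216878/7) = 108439/14 ≈ 7745.6)
I/z(-236) = 108439/(14*((2/(-14 - 236 + (-236)²)))) = 108439/(14*((2/(-14 - 236 + 55696)))) = 108439/(14*((2/55446))) = 108439/(14*((2*(1/55446)))) = 108439/(14*(1/27723)) = (108439/14)*27723 = 3006254397/14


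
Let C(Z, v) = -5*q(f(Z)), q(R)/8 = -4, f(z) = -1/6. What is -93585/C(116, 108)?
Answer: -18717/32 ≈ -584.91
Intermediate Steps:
f(z) = -⅙ (f(z) = -1*⅙ = -⅙)
q(R) = -32 (q(R) = 8*(-4) = -32)
C(Z, v) = 160 (C(Z, v) = -5*(-32) = 160)
-93585/C(116, 108) = -93585/160 = -93585*1/160 = -18717/32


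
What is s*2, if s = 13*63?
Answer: 1638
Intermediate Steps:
s = 819
s*2 = 819*2 = 1638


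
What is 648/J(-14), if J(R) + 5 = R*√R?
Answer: -1080/923 + 3024*I*√14/923 ≈ -1.1701 + 12.259*I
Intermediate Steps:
J(R) = -5 + R^(3/2) (J(R) = -5 + R*√R = -5 + R^(3/2))
648/J(-14) = 648/(-5 + (-14)^(3/2)) = 648/(-5 - 14*I*√14)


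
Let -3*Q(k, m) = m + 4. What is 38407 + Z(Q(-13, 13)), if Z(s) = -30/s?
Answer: 653009/17 ≈ 38412.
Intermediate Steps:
Q(k, m) = -4/3 - m/3 (Q(k, m) = -(m + 4)/3 = -(4 + m)/3 = -4/3 - m/3)
38407 + Z(Q(-13, 13)) = 38407 - 30/(-4/3 - ⅓*13) = 38407 - 30/(-4/3 - 13/3) = 38407 - 30/(-17/3) = 38407 - 30*(-3/17) = 38407 + 90/17 = 653009/17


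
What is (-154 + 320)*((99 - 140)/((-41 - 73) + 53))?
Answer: 6806/61 ≈ 111.57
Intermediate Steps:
(-154 + 320)*((99 - 140)/((-41 - 73) + 53)) = 166*(-41/(-114 + 53)) = 166*(-41/(-61)) = 166*(-41*(-1/61)) = 166*(41/61) = 6806/61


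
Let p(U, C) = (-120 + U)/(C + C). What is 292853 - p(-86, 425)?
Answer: 124462628/425 ≈ 2.9285e+5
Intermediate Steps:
p(U, C) = (-120 + U)/(2*C) (p(U, C) = (-120 + U)/((2*C)) = (-120 + U)*(1/(2*C)) = (-120 + U)/(2*C))
292853 - p(-86, 425) = 292853 - (-120 - 86)/(2*425) = 292853 - (-206)/(2*425) = 292853 - 1*(-103/425) = 292853 + 103/425 = 124462628/425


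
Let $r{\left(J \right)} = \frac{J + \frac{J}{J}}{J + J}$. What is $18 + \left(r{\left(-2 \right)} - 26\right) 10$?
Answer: $- \frac{479}{2} \approx -239.5$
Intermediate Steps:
$r{\left(J \right)} = \frac{1 + J}{2 J}$ ($r{\left(J \right)} = \frac{J + 1}{2 J} = \left(1 + J\right) \frac{1}{2 J} = \frac{1 + J}{2 J}$)
$18 + \left(r{\left(-2 \right)} - 26\right) 10 = 18 + \left(\frac{1 - 2}{2 \left(-2\right)} - 26\right) 10 = 18 + \left(\frac{1}{2} \left(- \frac{1}{2}\right) \left(-1\right) - 26\right) 10 = 18 + \left(\frac{1}{4} - 26\right) 10 = 18 - \frac{515}{2} = - \frac{479}{2}$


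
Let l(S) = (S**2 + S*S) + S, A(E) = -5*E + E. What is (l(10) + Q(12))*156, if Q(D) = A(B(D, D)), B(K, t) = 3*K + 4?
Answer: 7800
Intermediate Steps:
B(K, t) = 4 + 3*K
A(E) = -4*E
l(S) = S + 2*S**2 (l(S) = (S**2 + S**2) + S = 2*S**2 + S = S + 2*S**2)
Q(D) = -16 - 12*D (Q(D) = -4*(4 + 3*D) = -16 - 12*D)
(l(10) + Q(12))*156 = (10*(1 + 2*10) + (-16 - 12*12))*156 = (10*(1 + 20) + (-16 - 144))*156 = (10*21 - 160)*156 = (210 - 160)*156 = 50*156 = 7800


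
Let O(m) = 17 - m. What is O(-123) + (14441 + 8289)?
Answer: 22870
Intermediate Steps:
O(-123) + (14441 + 8289) = (17 - 1*(-123)) + (14441 + 8289) = (17 + 123) + 22730 = 140 + 22730 = 22870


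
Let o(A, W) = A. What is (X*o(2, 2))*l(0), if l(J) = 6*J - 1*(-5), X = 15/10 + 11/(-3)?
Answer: -65/3 ≈ -21.667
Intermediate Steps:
X = -13/6 (X = 15*(1/10) + 11*(-1/3) = 3/2 - 11/3 = -13/6 ≈ -2.1667)
l(J) = 5 + 6*J (l(J) = 6*J + 5 = 5 + 6*J)
(X*o(2, 2))*l(0) = (-13/6*2)*(5 + 6*0) = -13*(5 + 0)/3 = -13/3*5 = -65/3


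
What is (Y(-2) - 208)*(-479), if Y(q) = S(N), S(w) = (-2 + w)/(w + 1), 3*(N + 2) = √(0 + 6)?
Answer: 94842 - 1437*√6 ≈ 91322.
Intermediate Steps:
N = -2 + √6/3 (N = -2 + √(0 + 6)/3 = -2 + √6/3 ≈ -1.1835)
S(w) = (-2 + w)/(1 + w)
Y(q) = (-4 + √6/3)/(-1 + √6/3) (Y(q) = (-2 + (-2 + √6/3))/(1 + (-2 + √6/3)) = (-4 + √6/3)/(-1 + √6/3))
(Y(-2) - 208)*(-479) = ((10 + 3*√6) - 208)*(-479) = (-198 + 3*√6)*(-479) = 94842 - 1437*√6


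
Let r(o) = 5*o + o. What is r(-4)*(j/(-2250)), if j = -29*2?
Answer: -232/375 ≈ -0.61867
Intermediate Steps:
r(o) = 6*o
j = -58
r(-4)*(j/(-2250)) = (6*(-4))*(-58/(-2250)) = -(-1392)*(-1)/2250 = -24*29/1125 = -232/375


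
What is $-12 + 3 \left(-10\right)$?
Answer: $-42$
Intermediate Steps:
$-12 + 3 \left(-10\right) = -12 - 30 = -42$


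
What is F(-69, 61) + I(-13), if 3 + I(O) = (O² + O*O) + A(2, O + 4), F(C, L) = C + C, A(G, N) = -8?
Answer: 189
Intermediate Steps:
F(C, L) = 2*C
I(O) = -11 + 2*O² (I(O) = -3 + ((O² + O*O) - 8) = -3 + ((O² + O²) - 8) = -3 + (2*O² - 8) = -3 + (-8 + 2*O²) = -11 + 2*O²)
F(-69, 61) + I(-13) = 2*(-69) + (-11 + 2*(-13)²) = -138 + (-11 + 2*169) = -138 + (-11 + 338) = -138 + 327 = 189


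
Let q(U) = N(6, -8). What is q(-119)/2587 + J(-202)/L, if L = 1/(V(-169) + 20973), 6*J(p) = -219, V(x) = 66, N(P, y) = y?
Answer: -3973236205/5174 ≈ -7.6792e+5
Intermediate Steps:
J(p) = -73/2 (J(p) = (⅙)*(-219) = -73/2)
q(U) = -8
L = 1/21039 (L = 1/(66 + 20973) = 1/21039 ≈ 4.7531e-5)
q(-119)/2587 + J(-202)/L = -8/2587 - 73/(2*1/21039) = -8*1/2587 - 73/2*21039 = -8/2587 - 1535847/2 = -3973236205/5174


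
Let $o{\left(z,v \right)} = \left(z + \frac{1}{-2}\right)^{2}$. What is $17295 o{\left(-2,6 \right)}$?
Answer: $\frac{432375}{4} \approx 1.0809 \cdot 10^{5}$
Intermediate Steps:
$o{\left(z,v \right)} = \left(- \frac{1}{2} + z\right)^{2}$ ($o{\left(z,v \right)} = \left(z - \frac{1}{2}\right)^{2} = \left(- \frac{1}{2} + z\right)^{2}$)
$17295 o{\left(-2,6 \right)} = 17295 \frac{\left(-1 + 2 \left(-2\right)\right)^{2}}{4} = 17295 \frac{\left(-1 - 4\right)^{2}}{4} = 17295 \frac{\left(-5\right)^{2}}{4} = 17295 \cdot \frac{1}{4} \cdot 25 = 17295 \cdot \frac{25}{4} = \frac{432375}{4}$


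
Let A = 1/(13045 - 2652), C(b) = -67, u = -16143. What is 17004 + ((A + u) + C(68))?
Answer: 8252043/10393 ≈ 794.00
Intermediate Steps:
A = 1/10393 ≈ 9.6219e-5
17004 + ((A + u) + C(68)) = 17004 + ((1/10393 - 16143) - 67) = 17004 + (-167774198/10393 - 67) = 17004 - 168470529/10393 = 8252043/10393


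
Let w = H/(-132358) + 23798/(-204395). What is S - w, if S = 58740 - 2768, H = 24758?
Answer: 757118134225807/13526656705 ≈ 55972.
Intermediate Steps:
S = 55972
w = -4105133547/13526656705 (w = 24758/(-132358) + 23798/(-204395) = 24758*(-1/132358) + 23798*(-1/204395) = -12379/66179 - 23798/204395 = -4105133547/13526656705 ≈ -0.30348)
S - w = 55972 - 1*(-4105133547/13526656705) = 55972 + 4105133547/13526656705 = 757118134225807/13526656705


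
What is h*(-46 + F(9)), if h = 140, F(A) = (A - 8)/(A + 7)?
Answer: -25725/4 ≈ -6431.3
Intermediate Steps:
F(A) = (-8 + A)/(7 + A)
h*(-46 + F(9)) = 140*(-46 + (-8 + 9)/(7 + 9)) = 140*(-46 + 1/16) = 140*(-735/16) = -25725/4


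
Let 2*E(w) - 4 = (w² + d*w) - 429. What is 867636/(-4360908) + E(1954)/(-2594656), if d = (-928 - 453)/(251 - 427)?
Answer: -155597901154573/165954156245504 ≈ -0.93760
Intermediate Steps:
d = 1381/176 (d = -1381/(-176) = -1381*(-1/176) = 1381/176 ≈ 7.8466)
E(w) = -425/2 + w²/2 + 1381*w/352 (E(w) = 2 + ((w² + 1381*w/176) - 429)/2 = 2 + (-429 + w² + 1381*w/176)/2 = 2 + (-429/2 + w²/2 + 1381*w/352) = -425/2 + w²/2 + 1381*w/352)
867636/(-4360908) + E(1954)/(-2594656) = 867636/(-4360908) + (-425/2 + (½)*1954² + (1381/352)*1954)/(-2594656) = 867636*(-1/4360908) + (-425/2 + (½)*3818116 + 1349237/176)*(-1/2594656) = -72303/363409 + (-425/2 + 1909058 + 1349237/176)*(-1/2594656) = -72303/363409 + (337306045/176)*(-1/2594656) = -72303/363409 - 337306045/456659456 = -155597901154573/165954156245504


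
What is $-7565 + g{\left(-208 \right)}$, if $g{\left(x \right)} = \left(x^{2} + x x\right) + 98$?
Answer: $79061$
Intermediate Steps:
$g{\left(x \right)} = 98 + 2 x^{2}$ ($g{\left(x \right)} = \left(x^{2} + x^{2}\right) + 98 = 2 x^{2} + 98 = 98 + 2 x^{2}$)
$-7565 + g{\left(-208 \right)} = -7565 + \left(98 + 2 \left(-208\right)^{2}\right) = -7565 + \left(98 + 2 \cdot 43264\right) = -7565 + \left(98 + 86528\right) = -7565 + 86626 = 79061$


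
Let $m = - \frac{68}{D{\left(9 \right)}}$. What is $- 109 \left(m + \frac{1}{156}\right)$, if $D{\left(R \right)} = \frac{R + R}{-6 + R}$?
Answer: $\frac{64201}{52} \approx 1234.6$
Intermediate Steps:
$D{\left(R \right)} = \frac{2 R}{-6 + R}$
$m = - \frac{34}{3}$ ($m = - \frac{68}{2 \cdot 9 \frac{1}{-6 + 9}} = - \frac{68}{2 \cdot 9 \cdot \frac{1}{3}} = - \frac{68}{6} = \left(-68\right) \frac{1}{6} = - \frac{34}{3} \approx -11.333$)
$- 109 \left(m + \frac{1}{156}\right) = - 109 \left(- \frac{34}{3} + \frac{1}{156}\right) = \left(-109\right) \left(- \frac{589}{52}\right) = \frac{64201}{52}$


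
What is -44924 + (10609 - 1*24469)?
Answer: -58784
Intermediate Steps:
-44924 + (10609 - 1*24469) = -44924 + (10609 - 24469) = -44924 - 13860 = -58784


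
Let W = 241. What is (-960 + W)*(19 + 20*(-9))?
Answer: 115759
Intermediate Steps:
(-960 + W)*(19 + 20*(-9)) = (-960 + 241)*(19 + 20*(-9)) = -719*(19 - 180) = -719*(-161) = 115759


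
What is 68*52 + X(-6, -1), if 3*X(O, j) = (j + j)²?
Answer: 10612/3 ≈ 3537.3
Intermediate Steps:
X(O, j) = 4*j²/3 (X(O, j) = (j + j)²/3 = (2*j)²/3 = (4*j²)/3 = 4*j²/3)
68*52 + X(-6, -1) = 68*52 + (4/3)*(-1)² = 3536 + (4/3)*1 = 3536 + 4/3 = 10612/3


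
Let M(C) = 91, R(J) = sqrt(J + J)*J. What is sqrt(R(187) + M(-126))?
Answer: sqrt(91 + 187*sqrt(374)) ≈ 60.888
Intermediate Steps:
R(J) = sqrt(2)*J**(3/2) (R(J) = sqrt(2*J)*J = (sqrt(2)*sqrt(J))*J = sqrt(2)*J**(3/2))
sqrt(R(187) + M(-126)) = sqrt(sqrt(2)*187**(3/2) + 91) = sqrt(sqrt(2)*(187*sqrt(187)) + 91) = sqrt(187*sqrt(374) + 91) = sqrt(91 + 187*sqrt(374))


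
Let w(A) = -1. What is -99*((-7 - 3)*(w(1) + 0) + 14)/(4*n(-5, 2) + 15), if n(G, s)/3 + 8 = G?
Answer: 792/47 ≈ 16.851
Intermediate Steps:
n(G, s) = -24 + 3*G
-99*((-7 - 3)*(w(1) + 0) + 14)/(4*n(-5, 2) + 15) = -99*((-7 - 3)*(-1 + 0) + 14)/(4*(-24 + 3*(-5)) + 15) = -99*(-10*(-1) + 14)/(4*(-24 - 15) + 15) = -99*(10 + 14)/(4*(-39) + 15) = -2376/(-156 + 15) = -2376/(-141) = -2376*(-1)/141 = -99*(-8/47) = 792/47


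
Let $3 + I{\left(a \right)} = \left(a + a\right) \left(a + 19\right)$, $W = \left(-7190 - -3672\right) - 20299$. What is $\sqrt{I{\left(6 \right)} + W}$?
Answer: $28 i \sqrt{30} \approx 153.36 i$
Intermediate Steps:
$W = -23817$ ($W = \left(-7190 + 3672\right) - 20299 = -3518 - 20299 = -23817$)
$I{\left(a \right)} = -3 + 2 a \left(19 + a\right)$ ($I{\left(a \right)} = -3 + \left(a + a\right) \left(a + 19\right) = -3 + 2 a \left(19 + a\right)$)
$\sqrt{I{\left(6 \right)} + W} = \sqrt{\left(-3 + 2 \cdot 6^{2} + 38 \cdot 6\right) - 23817} = \sqrt{\left(-3 + 2 \cdot 36 + 228\right) - 23817} = \sqrt{\left(-3 + 72 + 228\right) - 23817} = \sqrt{297 - 23817} = \sqrt{-23520} = 28 i \sqrt{30}$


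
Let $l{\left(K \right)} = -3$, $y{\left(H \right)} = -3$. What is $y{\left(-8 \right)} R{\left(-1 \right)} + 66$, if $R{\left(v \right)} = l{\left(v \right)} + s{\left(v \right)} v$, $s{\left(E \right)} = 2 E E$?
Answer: $81$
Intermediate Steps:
$s{\left(E \right)} = 2 E^{2}$
$R{\left(v \right)} = -3 + 2 v^{3}$ ($R{\left(v \right)} = -3 + 2 v^{2} v = -3 + 2 v^{3}$)
$y{\left(-8 \right)} R{\left(-1 \right)} + 66 = - 3 \left(-3 + 2 \left(-1\right)^{3}\right) + 66 = - 3 \left(-3 + 2 \left(-1\right)\right) + 66 = - 3 \left(-3 - 2\right) + 66 = \left(-3\right) \left(-5\right) + 66 = 15 + 66 = 81$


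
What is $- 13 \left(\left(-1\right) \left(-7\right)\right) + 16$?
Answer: $-75$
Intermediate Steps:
$- 13 \left(\left(-1\right) \left(-7\right)\right) + 16 = \left(-13\right) 7 + 16 = -91 + 16 = -75$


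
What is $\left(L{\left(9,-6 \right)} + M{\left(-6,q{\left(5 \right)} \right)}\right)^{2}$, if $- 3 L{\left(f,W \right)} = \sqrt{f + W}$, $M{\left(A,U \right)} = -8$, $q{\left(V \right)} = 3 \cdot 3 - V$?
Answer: $\frac{\left(24 + \sqrt{3}\right)^{2}}{9} \approx 73.571$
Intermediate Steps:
$q{\left(V \right)} = 9 - V$
$L{\left(f,W \right)} = - \frac{\sqrt{W + f}}{3}$ ($L{\left(f,W \right)} = - \frac{\sqrt{f + W}}{3} = - \frac{\sqrt{W + f}}{3}$)
$\left(L{\left(9,-6 \right)} + M{\left(-6,q{\left(5 \right)} \right)}\right)^{2} = \left(- \frac{\sqrt{-6 + 9}}{3} - 8\right)^{2} = \left(- \frac{\sqrt{3}}{3} - 8\right)^{2} = \left(-8 - \frac{\sqrt{3}}{3}\right)^{2}$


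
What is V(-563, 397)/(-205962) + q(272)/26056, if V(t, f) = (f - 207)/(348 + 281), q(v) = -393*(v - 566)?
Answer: 3742118118119/843889338372 ≈ 4.4344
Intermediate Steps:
q(v) = 222438 - 393*v (q(v) = -393*(-566 + v) = 222438 - 393*v)
V(t, f) = -207/629 + f/629 (V(t, f) = (-207 + f)/629 = (-207 + f)*(1/629) = -207/629 + f/629)
V(-563, 397)/(-205962) + q(272)/26056 = (-207/629 + (1/629)*397)/(-205962) + (222438 - 393*272)/26056 = (-207/629 + 397/629)*(-1/205962) + (222438 - 106896)*(1/26056) = (190/629)*(-1/205962) + 115542*(1/26056) = -95/64775049 + 57771/13028 = 3742118118119/843889338372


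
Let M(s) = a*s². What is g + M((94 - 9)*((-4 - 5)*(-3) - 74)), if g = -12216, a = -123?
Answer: -1963095291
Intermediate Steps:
M(s) = -123*s²
g + M((94 - 9)*((-4 - 5)*(-3) - 74)) = -12216 - 123*(94 - 9)²*((-4 - 5)*(-3) - 74)² = -12216 - 123*7225*(-9*(-3) - 74)² = -12216 - 123*7225*(27 - 74)² = -12216 - 123*(85*(-47))² = -12216 - 123*(-3995)² = -12216 - 123*15960025 = -12216 - 1963083075 = -1963095291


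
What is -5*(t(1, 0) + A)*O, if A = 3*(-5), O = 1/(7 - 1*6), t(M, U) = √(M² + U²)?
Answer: 70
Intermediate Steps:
O = 1 (O = 1/(7 - 6) = 1/1 = 1)
A = -15
-5*(t(1, 0) + A)*O = -5*(√(1² + 0²) - 15) = -5*(√(1 + 0) - 15) = -5*(√1 - 15) = -5*(1 - 15) = -(-70) = -5*(-14) = 70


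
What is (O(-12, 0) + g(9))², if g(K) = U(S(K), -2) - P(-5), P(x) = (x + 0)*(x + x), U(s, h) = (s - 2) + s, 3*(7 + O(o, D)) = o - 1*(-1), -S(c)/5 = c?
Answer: 209764/9 ≈ 23307.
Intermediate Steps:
S(c) = -5*c
O(o, D) = -20/3 + o/3 (O(o, D) = -7 + (o - 1*(-1))/3 = -7 + (o + 1)/3 = -7 + (1 + o)/3 = -7 + (⅓ + o/3) = -20/3 + o/3)
U(s, h) = -2 + 2*s (U(s, h) = (-2 + s) + s = -2 + 2*s)
P(x) = 2*x² (P(x) = x*(2*x) = 2*x²)
g(K) = -52 - 10*K (g(K) = (-2 + 2*(-5*K)) - 2*(-5)² = (-2 - 10*K) - 2*25 = (-2 - 10*K) - 1*50 = (-2 - 10*K) - 50 = -52 - 10*K)
(O(-12, 0) + g(9))² = ((-20/3 + (⅓)*(-12)) + (-52 - 10*9))² = ((-20/3 - 4) + (-52 - 90))² = (-32/3 - 142)² = (-458/3)² = 209764/9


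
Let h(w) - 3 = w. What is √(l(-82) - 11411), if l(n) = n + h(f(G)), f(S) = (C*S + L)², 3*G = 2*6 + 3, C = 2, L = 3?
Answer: I*√11321 ≈ 106.4*I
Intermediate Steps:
G = 5 (G = (2*6 + 3)/3 = (12 + 3)/3 = (⅓)*15 = 5)
f(S) = (3 + 2*S)² (f(S) = (2*S + 3)² = (3 + 2*S)²)
h(w) = 3 + w
l(n) = 172 + n (l(n) = n + (3 + (3 + 2*5)²) = n + (3 + (3 + 10)²) = n + (3 + 13²) = n + (3 + 169) = n + 172 = 172 + n)
√(l(-82) - 11411) = √((172 - 82) - 11411) = √(90 - 11411) = √(-11321) = I*√11321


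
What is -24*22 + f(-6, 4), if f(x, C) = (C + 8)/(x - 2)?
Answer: -1059/2 ≈ -529.50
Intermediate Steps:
f(x, C) = (8 + C)/(-2 + x)
-24*22 + f(-6, 4) = -24*22 + (8 + 4)/(-2 - 6) = -528 + 12/(-8) = -528 - ⅛*12 = -528 - 3/2 = -1059/2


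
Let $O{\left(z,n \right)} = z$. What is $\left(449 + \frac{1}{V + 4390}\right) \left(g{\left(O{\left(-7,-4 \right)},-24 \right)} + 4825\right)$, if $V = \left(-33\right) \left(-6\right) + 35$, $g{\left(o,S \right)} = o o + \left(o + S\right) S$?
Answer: $\frac{11661439904}{4623} \approx 2.5225 \cdot 10^{6}$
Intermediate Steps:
$g{\left(o,S \right)} = o^{2} + S \left(S + o\right)$ ($g{\left(o,S \right)} = o^{2} + \left(S + o\right) S = o^{2} + S \left(S + o\right)$)
$V = 233$ ($V = 198 + 35 = 233$)
$\left(449 + \frac{1}{V + 4390}\right) \left(g{\left(O{\left(-7,-4 \right)},-24 \right)} + 4825\right) = \left(449 + \frac{1}{233 + 4390}\right) \left(\left(\left(-24\right)^{2} + \left(-7\right)^{2} - -168\right) + 4825\right) = \left(449 + \frac{1}{4623}\right) \left(\left(576 + 49 + 168\right) + 4825\right) = \left(449 + \frac{1}{4623}\right) \left(793 + 4825\right) = \frac{2075728}{4623} \cdot 5618 = \frac{11661439904}{4623}$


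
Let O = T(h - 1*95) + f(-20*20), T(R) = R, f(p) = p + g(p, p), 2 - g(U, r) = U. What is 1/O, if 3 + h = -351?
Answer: -1/447 ≈ -0.0022371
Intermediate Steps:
g(U, r) = 2 - U
h = -354 (h = -3 - 351 = -354)
f(p) = 2 (f(p) = p + (2 - p) = 2)
O = -447 (O = (-354 - 1*95) + 2 = (-354 - 95) + 2 = -449 + 2 = -447)
1/O = 1/(-447) = -1/447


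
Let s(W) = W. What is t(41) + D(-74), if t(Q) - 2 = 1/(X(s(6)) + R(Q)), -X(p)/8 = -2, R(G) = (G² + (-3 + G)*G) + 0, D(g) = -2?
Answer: 1/3255 ≈ 0.00030722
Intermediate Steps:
R(G) = G² + G*(-3 + G) (R(G) = (G² + G*(-3 + G)) + 0 = G² + G*(-3 + G))
X(p) = 16 (X(p) = -8*(-2) = 16)
t(Q) = 2 + 1/(16 + Q*(-3 + 2*Q))
t(41) + D(-74) = (33 + 2*41*(-3 + 2*41))/(16 + 41*(-3 + 2*41)) - 2 = (33 + 2*41*(-3 + 82))/(16 + 41*(-3 + 82)) - 2 = (33 + 2*41*79)/(16 + 41*79) - 2 = (33 + 6478)/(16 + 3239) - 2 = 6511/3255 - 2 = 1/3255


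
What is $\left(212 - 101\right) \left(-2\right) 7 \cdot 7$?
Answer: $-10878$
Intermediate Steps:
$\left(212 - 101\right) \left(-2\right) 7 \cdot 7 = 111 \left(\left(-14\right) 7\right) = 111 \left(-98\right) = -10878$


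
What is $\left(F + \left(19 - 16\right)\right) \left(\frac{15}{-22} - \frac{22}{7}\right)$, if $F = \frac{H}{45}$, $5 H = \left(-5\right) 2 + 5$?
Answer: $- \frac{39463}{3465} \approx -11.389$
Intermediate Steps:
$H = -1$ ($H = \frac{\left(-5\right) 2 + 5}{5} = \frac{-10 + 5}{5} = \frac{1}{5} \left(-5\right) = -1$)
$F = - \frac{1}{45} \approx -0.022222$
$\left(F + \left(19 - 16\right)\right) \left(\frac{15}{-22} - \frac{22}{7}\right) = \left(- \frac{1}{45} + \left(19 - 16\right)\right) \left(\frac{15}{-22} - \frac{22}{7}\right) = \left(- \frac{1}{45} + \left(19 - 16\right)\right) \left(15 \left(- \frac{1}{22}\right) - \frac{22}{7}\right) = \left(- \frac{1}{45} + 3\right) \left(- \frac{15}{22} - \frac{22}{7}\right) = \frac{134}{45} \left(- \frac{589}{154}\right) = - \frac{39463}{3465}$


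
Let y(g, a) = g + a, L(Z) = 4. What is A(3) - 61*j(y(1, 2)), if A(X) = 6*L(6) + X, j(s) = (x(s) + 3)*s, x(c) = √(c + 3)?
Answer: -522 - 183*√6 ≈ -970.26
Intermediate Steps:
x(c) = √(3 + c)
y(g, a) = a + g
j(s) = s*(3 + √(3 + s)) (j(s) = (√(3 + s) + 3)*s = (3 + √(3 + s))*s = s*(3 + √(3 + s)))
A(X) = 24 + X (A(X) = 6*4 + X = 24 + X)
A(3) - 61*j(y(1, 2)) = (24 + 3) - 61*(2 + 1)*(3 + √(3 + (2 + 1))) = 27 - 183*(3 + √(3 + 3)) = 27 - 183*(3 + √6) = 27 - 61*(9 + 3*√6) = 27 + (-549 - 183*√6) = -522 - 183*√6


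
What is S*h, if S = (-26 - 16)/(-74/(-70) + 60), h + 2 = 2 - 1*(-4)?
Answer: -5880/2137 ≈ -2.7515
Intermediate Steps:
h = 4 (h = -2 + (2 - 1*(-4)) = -2 + (2 + 4) = -2 + 6 = 4)
S = -1470/2137 (S = -42/(-74*(-1/70) + 60) = -42/(37/35 + 60) = -42/2137/35 = -42*35/2137 = -1470/2137 ≈ -0.68788)
S*h = -1470/2137*4 = -5880/2137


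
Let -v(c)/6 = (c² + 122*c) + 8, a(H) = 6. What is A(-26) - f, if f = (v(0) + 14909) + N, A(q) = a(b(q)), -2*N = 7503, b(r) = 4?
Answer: -22207/2 ≈ -11104.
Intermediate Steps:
N = -7503/2 (N = -½*7503 = -7503/2 ≈ -3751.5)
A(q) = 6
v(c) = -48 - 732*c - 6*c² (v(c) = -6*((c² + 122*c) + 8) = -6*(8 + c² + 122*c) = -48 - 732*c - 6*c²)
f = 22219/2 (f = ((-48 - 732*0 - 6*0²) + 14909) - 7503/2 = ((-48 + 0 - 6*0) + 14909) - 7503/2 = ((-48 + 0 + 0) + 14909) - 7503/2 = (-48 + 14909) - 7503/2 = 14861 - 7503/2 = 22219/2 ≈ 11110.)
A(-26) - f = 6 - 1*22219/2 = 6 - 22219/2 = -22207/2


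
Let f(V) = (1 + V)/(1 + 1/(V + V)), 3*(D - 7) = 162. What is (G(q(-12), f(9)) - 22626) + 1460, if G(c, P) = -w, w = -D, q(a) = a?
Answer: -21105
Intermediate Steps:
D = 61 (D = 7 + (1/3)*162 = 7 + 54 = 61)
w = -61 (w = -1*61 = -61)
f(V) = (1 + V)/(1 + 1/(2*V))
G(c, P) = 61 (G(c, P) = -1*(-61) = 61)
(G(q(-12), f(9)) - 22626) + 1460 = (61 - 22626) + 1460 = -22565 + 1460 = -21105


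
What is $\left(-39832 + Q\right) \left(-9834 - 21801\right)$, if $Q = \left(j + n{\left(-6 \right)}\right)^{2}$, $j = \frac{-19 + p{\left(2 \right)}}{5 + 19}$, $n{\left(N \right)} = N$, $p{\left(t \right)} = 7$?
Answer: $\frac{5034994965}{4} \approx 1.2587 \cdot 10^{9}$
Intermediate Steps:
$j = - \frac{1}{2}$ ($j = \frac{-19 + 7}{5 + 19} = - \frac{12}{24} = \left(-12\right) \frac{1}{24} = - \frac{1}{2} \approx -0.5$)
$Q = \frac{169}{4}$ ($Q = \left(- \frac{1}{2} - 6\right)^{2} = \left(- \frac{13}{2}\right)^{2} = \frac{169}{4} \approx 42.25$)
$\left(-39832 + Q\right) \left(-9834 - 21801\right) = \left(-39832 + \frac{169}{4}\right) \left(-9834 - 21801\right) = \left(- \frac{159159}{4}\right) \left(-31635\right) = \frac{5034994965}{4}$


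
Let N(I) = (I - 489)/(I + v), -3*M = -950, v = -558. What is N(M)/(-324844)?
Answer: -517/235187056 ≈ -2.1982e-6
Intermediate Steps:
M = 950/3 (M = -1/3*(-950) = 950/3 ≈ 316.67)
N(I) = (-489 + I)/(-558 + I) (N(I) = (I - 489)/(I - 558) = (-489 + I)/(-558 + I))
N(M)/(-324844) = ((-489 + 950/3)/(-558 + 950/3))/(-324844) = (-517/3/(-724/3))*(-1/324844) = -3/724*(-517/3)*(-1/324844) = (517/724)*(-1/324844) = -517/235187056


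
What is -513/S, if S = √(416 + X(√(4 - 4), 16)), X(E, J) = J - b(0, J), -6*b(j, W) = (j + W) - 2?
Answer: -513*√3909/1303 ≈ -24.615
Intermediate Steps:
b(j, W) = ⅓ - W/6 - j/6 (b(j, W) = -((j + W) - 2)/6 = -((W + j) - 2)/6 = -(-2 + W + j)/6 = ⅓ - W/6 - j/6)
X(E, J) = -⅓ + 7*J/6 (X(E, J) = J - (⅓ - J/6 - ⅙*0) = J - (⅓ - J/6 + 0) = J - (⅓ - J/6) = J + (-⅓ + J/6) = -⅓ + 7*J/6)
S = √3909/3 (S = √(416 + (-⅓ + (7/6)*16)) = √(416 + (-⅓ + 56/3)) = √(416 + 55/3) = √(1303/3) = √3909/3 ≈ 20.841)
-513/S = -513*√3909/1303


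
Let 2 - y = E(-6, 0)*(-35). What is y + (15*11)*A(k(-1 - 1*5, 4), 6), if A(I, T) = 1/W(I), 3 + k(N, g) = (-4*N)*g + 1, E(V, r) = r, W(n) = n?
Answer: 353/94 ≈ 3.7553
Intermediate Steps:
k(N, g) = -2 - 4*N*g (k(N, g) = -3 + ((-4*N)*g + 1) = -3 + (-4*N*g + 1) = -3 + (1 - 4*N*g) = -2 - 4*N*g)
A(I, T) = 1/I
y = 2 (y = 2 - 0*(-35) = 2 - 1*0 = 2 + 0 = 2)
y + (15*11)*A(k(-1 - 1*5, 4), 6) = 2 + (15*11)/(-2 - 4*(-1 - 1*5)*4) = 2 + 165/(-2 - 4*(-1 - 5)*4) = 2 + 165/(-2 - 4*(-6)*4) = 2 + 165/(-2 + 96) = 2 + 165/94 = 353/94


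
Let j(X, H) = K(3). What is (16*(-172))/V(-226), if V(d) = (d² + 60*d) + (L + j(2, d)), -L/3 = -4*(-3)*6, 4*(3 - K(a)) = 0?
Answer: -2752/37303 ≈ -0.073774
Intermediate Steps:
K(a) = 3 (K(a) = 3 - ¼*0 = 3 + 0 = 3)
j(X, H) = 3
L = -216 (L = -3*(-4*(-3))*6 = -36*6 = -3*72 = -216)
V(d) = -213 + d² + 60*d (V(d) = (d² + 60*d) + (-216 + 3) = (d² + 60*d) - 213 = -213 + d² + 60*d)
(16*(-172))/V(-226) = (16*(-172))/(-213 + (-226)² + 60*(-226)) = -2752/(-213 + 51076 - 13560) = -2752/37303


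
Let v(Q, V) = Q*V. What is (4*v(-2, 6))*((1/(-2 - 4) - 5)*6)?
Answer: 1488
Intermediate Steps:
(4*v(-2, 6))*((1/(-2 - 4) - 5)*6) = (4*(-2*6))*((1/(-2 - 4) - 5)*6) = (4*(-12))*((1/(-6) - 5)*6) = -48*(-⅙ - 5)*6 = -(-248)*6 = -48*(-31) = 1488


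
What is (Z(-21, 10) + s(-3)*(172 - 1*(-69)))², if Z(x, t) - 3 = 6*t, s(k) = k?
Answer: 435600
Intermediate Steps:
Z(x, t) = 3 + 6*t
(Z(-21, 10) + s(-3)*(172 - 1*(-69)))² = ((3 + 6*10) - 3*(172 - 1*(-69)))² = ((3 + 60) - 3*(172 + 69))² = (63 - 3*241)² = (63 - 723)² = (-660)² = 435600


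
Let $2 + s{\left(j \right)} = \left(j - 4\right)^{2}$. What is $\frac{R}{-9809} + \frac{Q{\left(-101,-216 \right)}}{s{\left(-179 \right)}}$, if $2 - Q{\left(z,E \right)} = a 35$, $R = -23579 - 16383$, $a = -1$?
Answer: $\frac{1338570427}{328473983} \approx 4.0751$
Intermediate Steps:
$R = -39962$
$s{\left(j \right)} = -2 + \left(-4 + j\right)^{2}$ ($s{\left(j \right)} = -2 + \left(j - 4\right)^{2} = -2 + \left(-4 + j\right)^{2}$)
$Q{\left(z,E \right)} = 37$ ($Q{\left(z,E \right)} = 2 - \left(-1\right) 35 = 2 - -35 = 2 + 35 = 37$)
$\frac{R}{-9809} + \frac{Q{\left(-101,-216 \right)}}{s{\left(-179 \right)}} = - \frac{39962}{-9809} + \frac{37}{-2 + \left(-4 - 179\right)^{2}} = \left(-39962\right) \left(- \frac{1}{9809}\right) + \frac{37}{-2 + \left(-183\right)^{2}} = \frac{39962}{9809} + \frac{37}{-2 + 33489} = \frac{39962}{9809} + \frac{37}{33487} = \frac{1338570427}{328473983}$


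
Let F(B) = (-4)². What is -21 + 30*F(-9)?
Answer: 459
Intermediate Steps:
F(B) = 16
-21 + 30*F(-9) = -21 + 30*16 = -21 + 480 = 459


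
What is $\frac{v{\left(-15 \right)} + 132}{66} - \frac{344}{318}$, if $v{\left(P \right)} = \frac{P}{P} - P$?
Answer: $\frac{2030}{1749} \approx 1.1607$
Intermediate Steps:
$v{\left(P \right)} = 1 - P$
$\frac{v{\left(-15 \right)} + 132}{66} - \frac{344}{318} = \frac{\left(1 - -15\right) + 132}{66} - \frac{344}{318} = \left(\left(1 + 15\right) + 132\right) \frac{1}{66} - \frac{172}{159} = \left(16 + 132\right) \frac{1}{66} - \frac{172}{159} = 148 \cdot \frac{1}{66} - \frac{172}{159} = \frac{74}{33} - \frac{172}{159} = \frac{2030}{1749}$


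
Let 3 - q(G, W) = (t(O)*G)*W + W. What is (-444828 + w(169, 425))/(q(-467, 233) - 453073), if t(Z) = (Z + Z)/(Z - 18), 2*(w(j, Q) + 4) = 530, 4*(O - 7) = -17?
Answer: 27118587/30045325 ≈ 0.90259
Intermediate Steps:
O = 11/4 (O = 7 + (1/4)*(-17) = 7 - 17/4 = 11/4 ≈ 2.7500)
w(j, Q) = 261 (w(j, Q) = -4 + (1/2)*530 = -4 + 265 = 261)
t(Z) = 2*Z/(-18 + Z) (t(Z) = (2*Z)/(-18 + Z) = 2*Z/(-18 + Z))
q(G, W) = 3 - W + 22*G*W/61 (q(G, W) = 3 - (((2*(11/4)/(-18 + 11/4))*G)*W + W) = 3 - (((2*(11/4)/(-61/4))*G)*W + W) = 3 - (((2*(11/4)*(-4/61))*G)*W + W) = 3 - ((-22*G/61)*W + W) = 3 - (-22*G*W/61 + W) = 3 - (W - 22*G*W/61) = 3 + (-W + 22*G*W/61) = 3 - W + 22*G*W/61)
(-444828 + w(169, 425))/(q(-467, 233) - 453073) = (-444828 + 261)/((3 - 1*233 + (22/61)*(-467)*233) - 453073) = -444567/((3 - 233 - 2393842/61) - 453073) = -444567/(-2407872/61 - 453073) = -444567/(-30045325/61) = -444567*(-61/30045325) = 27118587/30045325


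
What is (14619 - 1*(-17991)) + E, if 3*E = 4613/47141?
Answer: 4611808643/141423 ≈ 32610.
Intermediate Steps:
E = 4613/141423 (E = (4613/47141)/3 = (4613*(1/47141))/3 = (1/3)*(4613/47141) = 4613/141423 ≈ 0.032618)
(14619 - 1*(-17991)) + E = (14619 - 1*(-17991)) + 4613/141423 = (14619 + 17991) + 4613/141423 = 32610 + 4613/141423 = 4611808643/141423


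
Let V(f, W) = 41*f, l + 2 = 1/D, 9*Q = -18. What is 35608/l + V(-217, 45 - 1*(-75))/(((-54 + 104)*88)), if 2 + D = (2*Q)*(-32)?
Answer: -19743308347/1104400 ≈ -17877.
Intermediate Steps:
Q = -2 (Q = (⅑)*(-18) = -2)
D = 126 (D = -2 + (2*(-2))*(-32) = -2 - 4*(-32) = -2 + 128 = 126)
l = -251/126 (l = -2 + 1/126 = -251/126 ≈ -1.9921)
35608/l + V(-217, 45 - 1*(-75))/(((-54 + 104)*88)) = 35608/(-251/126) + (41*(-217))/(((-54 + 104)*88)) = 35608*(-126/251) - 8897/(50*88) = -4486608/251 - 8897/4400 = -19743308347/1104400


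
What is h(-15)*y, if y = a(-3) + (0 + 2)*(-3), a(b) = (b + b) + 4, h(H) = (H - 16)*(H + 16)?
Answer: 248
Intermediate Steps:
h(H) = (-16 + H)*(16 + H)
a(b) = 4 + 2*b (a(b) = 2*b + 4 = 4 + 2*b)
y = -8 (y = (4 + 2*(-3)) + (0 + 2)*(-3) = (4 - 6) + 2*(-3) = -2 - 6 = -8)
h(-15)*y = (-256 + (-15)²)*(-8) = (-256 + 225)*(-8) = -31*(-8) = 248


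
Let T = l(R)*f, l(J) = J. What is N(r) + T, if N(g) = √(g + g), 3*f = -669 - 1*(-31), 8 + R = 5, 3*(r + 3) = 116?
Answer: 638 + √642/3 ≈ 646.45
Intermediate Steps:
r = 107/3 (r = -3 + (⅓)*116 = -3 + 116/3 = 107/3 ≈ 35.667)
R = -3 (R = -8 + 5 = -3)
f = -638/3 (f = (-669 - 1*(-31))/3 = (-669 + 31)/3 = (⅓)*(-638) = -638/3 ≈ -212.67)
N(g) = √2*√g (N(g) = √(2*g) = √2*√g)
T = 638 (T = -3*(-638/3) = 638)
N(r) + T = √2*√(107/3) + 638 = √2*(√321/3) + 638 = √642/3 + 638 = 638 + √642/3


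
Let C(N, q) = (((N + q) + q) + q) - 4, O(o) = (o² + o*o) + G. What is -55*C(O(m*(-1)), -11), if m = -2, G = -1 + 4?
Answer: 1430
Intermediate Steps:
G = 3
O(o) = 3 + 2*o² (O(o) = (o² + o*o) + 3 = (o² + o²) + 3 = 2*o² + 3 = 3 + 2*o²)
C(N, q) = -4 + N + 3*q (C(N, q) = ((N + 2*q) + q) - 4 = (N + 3*q) - 4 = -4 + N + 3*q)
-55*C(O(m*(-1)), -11) = -55*(-4 + (3 + 2*(-2*(-1))²) + 3*(-11)) = -55*(-4 + (3 + 2*2²) - 33) = -55*(-4 + (3 + 2*4) - 33) = -55*(-4 + (3 + 8) - 33) = -55*(-4 + 11 - 33) = -55*(-26) = 1430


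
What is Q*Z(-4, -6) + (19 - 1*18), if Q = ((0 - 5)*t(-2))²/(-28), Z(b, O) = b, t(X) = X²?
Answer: 407/7 ≈ 58.143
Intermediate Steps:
Q = -100/7 (Q = ((0 - 5)*(-2)²)²/(-28) = (-5*4)²*(-1/28) = (-20)²*(-1/28) = 400*(-1/28) = -100/7 ≈ -14.286)
Q*Z(-4, -6) + (19 - 1*18) = -100/7*(-4) + (19 - 1*18) = 400/7 + (19 - 18) = 400/7 + 1 = 407/7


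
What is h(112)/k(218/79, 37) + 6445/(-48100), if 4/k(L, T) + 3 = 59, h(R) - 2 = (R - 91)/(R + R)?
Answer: 1122789/38480 ≈ 29.178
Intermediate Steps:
h(R) = 2 + (-91 + R)/(2*R) (h(R) = 2 + (R - 91)/(R + R) = 2 + (-91 + R)/((2*R)) = 2 + (-91 + R)*(1/(2*R)) = 2 + (-91 + R)/(2*R))
k(L, T) = 1/14 (k(L, T) = 4/(-3 + 59) = 4/56 = 4*(1/56) = 1/14)
h(112)/k(218/79, 37) + 6445/(-48100) = ((½)*(-91 + 5*112)/112)/(1/14) + 6445/(-48100) = ((½)*(1/112)*(-91 + 560))*14 + 6445*(-1/48100) = ((½)*(1/112)*469)*14 - 1289/9620 = (67/32)*14 - 1289/9620 = 469/16 - 1289/9620 = 1122789/38480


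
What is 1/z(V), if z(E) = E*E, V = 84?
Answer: 1/7056 ≈ 0.00014172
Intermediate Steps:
z(E) = E²
1/z(V) = 1/(84²) = 1/7056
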